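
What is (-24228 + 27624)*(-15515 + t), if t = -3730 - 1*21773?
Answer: -139297128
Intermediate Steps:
t = -25503 (t = -3730 - 21773 = -25503)
(-24228 + 27624)*(-15515 + t) = (-24228 + 27624)*(-15515 - 25503) = 3396*(-41018) = -139297128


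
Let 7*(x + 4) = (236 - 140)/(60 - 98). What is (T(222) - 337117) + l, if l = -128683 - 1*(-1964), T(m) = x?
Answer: -61690768/133 ≈ -4.6384e+5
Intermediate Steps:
x = -580/133 (x = -4 + ((236 - 140)/(60 - 98))/7 = -4 + (96/(-38))/7 = -4 + (96*(-1/38))/7 = -4 + (⅐)*(-48/19) = -4 - 48/133 = -580/133 ≈ -4.3609)
T(m) = -580/133
l = -126719 (l = -128683 + 1964 = -126719)
(T(222) - 337117) + l = (-580/133 - 337117) - 126719 = -44837141/133 - 126719 = -61690768/133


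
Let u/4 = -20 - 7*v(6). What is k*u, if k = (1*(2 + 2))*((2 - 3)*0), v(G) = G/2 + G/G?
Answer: 0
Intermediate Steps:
v(G) = 1 + G/2 (v(G) = G*(1/2) + 1 = G/2 + 1 = 1 + G/2)
u = -192 (u = 4*(-20 - 7*(1 + (1/2)*6)) = 4*(-20 - 7*(1 + 3)) = 4*(-20 - 7*4) = 4*(-20 - 28) = 4*(-48) = -192)
k = 0 (k = (1*4)*(-1*0) = 4*0 = 0)
k*u = 0*(-192) = 0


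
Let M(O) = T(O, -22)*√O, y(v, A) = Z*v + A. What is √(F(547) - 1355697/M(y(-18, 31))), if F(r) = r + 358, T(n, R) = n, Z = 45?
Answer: √(549191105 - 1355697*I*√779)/779 ≈ 30.101 - 1.0357*I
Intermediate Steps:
F(r) = 358 + r
y(v, A) = A + 45*v (y(v, A) = 45*v + A = A + 45*v)
M(O) = O^(3/2) (M(O) = O*√O = O^(3/2))
√(F(547) - 1355697/M(y(-18, 31))) = √((358 + 547) - 1355697/(31 + 45*(-18))^(3/2)) = √(905 - 1355697/(31 - 810)^(3/2)) = √(905 - 1355697*I*√779/606841)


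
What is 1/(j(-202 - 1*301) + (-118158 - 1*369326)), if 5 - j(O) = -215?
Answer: -1/487264 ≈ -2.0523e-6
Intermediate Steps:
j(O) = 220 (j(O) = 5 - 1*(-215) = 5 + 215 = 220)
1/(j(-202 - 1*301) + (-118158 - 1*369326)) = 1/(220 + (-118158 - 1*369326)) = 1/(220 + (-118158 - 369326)) = 1/(220 - 487484) = 1/(-487264) = -1/487264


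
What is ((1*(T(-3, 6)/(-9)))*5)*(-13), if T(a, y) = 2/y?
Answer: 65/27 ≈ 2.4074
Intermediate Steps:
((1*(T(-3, 6)/(-9)))*5)*(-13) = ((1*((2/6)/(-9)))*5)*(-13) = ((1*((2*(1/6))*(-1/9)))*5)*(-13) = ((1*((1/3)*(-1/9)))*5)*(-13) = ((1*(-1/27))*5)*(-13) = -1/27*5*(-13) = -5/27*(-13) = 65/27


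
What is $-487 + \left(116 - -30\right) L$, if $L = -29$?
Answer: $-4721$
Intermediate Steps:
$-487 + \left(116 - -30\right) L = -487 + \left(116 - -30\right) \left(-29\right) = -487 + \left(116 + 30\right) \left(-29\right) = -487 + 146 \left(-29\right) = -487 - 4234 = -4721$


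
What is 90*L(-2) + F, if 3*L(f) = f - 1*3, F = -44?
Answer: -194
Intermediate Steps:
L(f) = -1 + f/3 (L(f) = (f - 1*3)/3 = (f - 3)/3 = (-3 + f)/3 = -1 + f/3)
90*L(-2) + F = 90*(-1 + (⅓)*(-2)) - 44 = 90*(-1 - ⅔) - 44 = 90*(-5/3) - 44 = -150 - 44 = -194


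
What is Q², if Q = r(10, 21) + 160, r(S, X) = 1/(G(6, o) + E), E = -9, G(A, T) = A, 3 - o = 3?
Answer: 229441/9 ≈ 25493.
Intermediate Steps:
o = 0 (o = 3 - 1*3 = 3 - 3 = 0)
r(S, X) = -⅓ (r(S, X) = 1/(6 - 9) = 1/(-3) = -⅓)
Q = 479/3 (Q = -⅓ + 160 = 479/3 ≈ 159.67)
Q² = (479/3)² = 229441/9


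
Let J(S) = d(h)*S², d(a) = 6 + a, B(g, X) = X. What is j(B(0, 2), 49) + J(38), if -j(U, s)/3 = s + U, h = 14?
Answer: 28727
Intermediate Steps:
j(U, s) = -3*U - 3*s (j(U, s) = -3*(s + U) = -3*(U + s) = -3*U - 3*s)
J(S) = 20*S² (J(S) = (6 + 14)*S² = 20*S²)
j(B(0, 2), 49) + J(38) = (-3*2 - 3*49) + 20*38² = (-6 - 147) + 20*1444 = -153 + 28880 = 28727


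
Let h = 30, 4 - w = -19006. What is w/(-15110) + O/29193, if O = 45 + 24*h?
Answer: -18113326/14703541 ≈ -1.2319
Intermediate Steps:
w = 19010 (w = 4 - 1*(-19006) = 4 + 19006 = 19010)
O = 765 (O = 45 + 24*30 = 45 + 720 = 765)
w/(-15110) + O/29193 = 19010/(-15110) + 765/29193 = 19010*(-1/15110) + 765*(1/29193) = -1901/1511 + 255/9731 = -18113326/14703541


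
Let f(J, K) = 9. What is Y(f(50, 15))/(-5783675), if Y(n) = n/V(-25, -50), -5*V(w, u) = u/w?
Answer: 9/2313470 ≈ 3.8903e-6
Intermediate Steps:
V(w, u) = -u/(5*w)
Y(n) = -5*n/2 (Y(n) = n/((-⅕*(-50)/(-25))) = n/((-⅕*(-50)*(-1/25))) = n/(-⅖) = n*(-5/2) = -5*n/2)
Y(f(50, 15))/(-5783675) = -5/2*9/(-5783675) = -45/2*(-1/5783675) = 9/2313470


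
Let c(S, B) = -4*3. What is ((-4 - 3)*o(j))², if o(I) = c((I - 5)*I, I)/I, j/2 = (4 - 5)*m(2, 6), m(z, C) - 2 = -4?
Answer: 441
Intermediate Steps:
c(S, B) = -12
m(z, C) = -2 (m(z, C) = 2 - 4 = -2)
j = 4 (j = 2*((4 - 5)*(-2)) = 2*(-1*(-2)) = 2*2 = 4)
o(I) = -12/I
((-4 - 3)*o(j))² = ((-4 - 3)*(-12/4))² = (-(-84)/4)² = (-7*(-3))² = 21² = 441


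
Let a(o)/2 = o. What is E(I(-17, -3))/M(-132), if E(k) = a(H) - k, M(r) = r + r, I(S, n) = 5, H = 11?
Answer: -17/264 ≈ -0.064394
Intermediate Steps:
M(r) = 2*r
a(o) = 2*o
E(k) = 22 - k (E(k) = 2*11 - k = 22 - k)
E(I(-17, -3))/M(-132) = (22 - 1*5)/((2*(-132))) = (22 - 5)/(-264) = 17*(-1/264) = -17/264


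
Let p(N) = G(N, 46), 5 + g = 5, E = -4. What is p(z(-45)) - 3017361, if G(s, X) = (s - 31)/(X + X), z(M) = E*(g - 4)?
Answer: -277597227/92 ≈ -3.0174e+6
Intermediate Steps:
g = 0 (g = -5 + 5 = 0)
z(M) = 16 (z(M) = -4*(0 - 4) = -4*(-4) = 16)
G(s, X) = (-31 + s)/(2*X) (G(s, X) = (-31 + s)/((2*X)) = (-31 + s)*(1/(2*X)) = (-31 + s)/(2*X))
p(N) = -31/92 + N/92 (p(N) = (½)*(-31 + N)/46 = (½)*(1/46)*(-31 + N) = -31/92 + N/92)
p(z(-45)) - 3017361 = (-31/92 + (1/92)*16) - 3017361 = (-31/92 + 4/23) - 3017361 = -15/92 - 3017361 = -277597227/92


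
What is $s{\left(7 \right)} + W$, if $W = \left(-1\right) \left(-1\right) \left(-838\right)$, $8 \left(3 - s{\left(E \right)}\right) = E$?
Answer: $- \frac{6687}{8} \approx -835.88$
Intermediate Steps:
$s{\left(E \right)} = 3 - \frac{E}{8}$
$W = -838$ ($W = 1 \left(-838\right) = -838$)
$s{\left(7 \right)} + W = \left(3 - \frac{7}{8}\right) - 838 = \frac{17}{8} - 838 = - \frac{6687}{8}$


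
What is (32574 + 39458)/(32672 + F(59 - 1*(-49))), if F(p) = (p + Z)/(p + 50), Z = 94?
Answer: 5690528/2581189 ≈ 2.2046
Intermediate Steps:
F(p) = (94 + p)/(50 + p) (F(p) = (p + 94)/(p + 50) = (94 + p)/(50 + p))
(32574 + 39458)/(32672 + F(59 - 1*(-49))) = (32574 + 39458)/(32672 + (94 + (59 - 1*(-49)))/(50 + (59 - 1*(-49)))) = 72032/(32672 + (94 + (59 + 49))/(50 + (59 + 49))) = 72032/(32672 + (94 + 108)/(50 + 108)) = 72032/(32672 + 202/158) = 72032/(32672 + (1/158)*202) = 72032/(32672 + 101/79) = 72032/(2581189/79) = 72032*(79/2581189) = 5690528/2581189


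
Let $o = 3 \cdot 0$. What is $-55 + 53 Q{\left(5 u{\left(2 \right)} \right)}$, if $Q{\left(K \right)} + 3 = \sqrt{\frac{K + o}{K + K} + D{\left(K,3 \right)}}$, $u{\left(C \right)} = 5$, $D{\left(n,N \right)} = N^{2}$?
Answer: $-214 + \frac{53 \sqrt{38}}{2} \approx -50.643$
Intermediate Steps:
$o = 0$
$Q{\left(K \right)} = -3 + \frac{\sqrt{38}}{2}$ ($Q{\left(K \right)} = -3 + \sqrt{\frac{K + 0}{K + K} + 3^{2}} = -3 + \sqrt{\frac{K}{2 K} + 9} = -3 + \sqrt{K \frac{1}{2 K} + 9} = -3 + \sqrt{\frac{1}{2} + 9} = -3 + \sqrt{\frac{19}{2}} = -3 + \frac{\sqrt{38}}{2}$)
$-55 + 53 Q{\left(5 u{\left(2 \right)} \right)} = -55 + 53 \left(-3 + \frac{\sqrt{38}}{2}\right) = -55 - \left(159 - \frac{53 \sqrt{38}}{2}\right) = -214 + \frac{53 \sqrt{38}}{2}$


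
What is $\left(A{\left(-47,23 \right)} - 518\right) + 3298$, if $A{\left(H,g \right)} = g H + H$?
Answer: $1652$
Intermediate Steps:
$A{\left(H,g \right)} = H + H g$ ($A{\left(H,g \right)} = H g + H = H + H g$)
$\left(A{\left(-47,23 \right)} - 518\right) + 3298 = \left(- 47 \left(1 + 23\right) - 518\right) + 3298 = \left(\left(-47\right) 24 - 518\right) + 3298 = \left(-1128 - 518\right) + 3298 = -1646 + 3298 = 1652$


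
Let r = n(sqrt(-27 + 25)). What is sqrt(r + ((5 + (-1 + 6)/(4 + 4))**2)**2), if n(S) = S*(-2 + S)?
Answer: sqrt(4092433 - 8192*I*sqrt(2))/64 ≈ 31.609 - 0.044741*I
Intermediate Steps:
r = I*sqrt(2)*(-2 + I*sqrt(2)) (r = sqrt(-27 + 25)*(-2 + sqrt(-27 + 25)) = sqrt(-2)*(-2 + sqrt(-2)) = (I*sqrt(2))*(-2 + I*sqrt(2)) = I*sqrt(2)*(-2 + I*sqrt(2)) ≈ -2.0 - 2.8284*I)
sqrt(r + ((5 + (-1 + 6)/(4 + 4))**2)**2) = sqrt((-2 - 2*I*sqrt(2)) + ((5 + (-1 + 6)/(4 + 4))**2)**2) = sqrt((-2 - 2*I*sqrt(2)) + ((5 + 5/8)**2)**2) = sqrt((-2 - 2*I*sqrt(2)) + ((45/8)**2)**2) = sqrt((-2 - 2*I*sqrt(2)) + (2025/64)**2) = sqrt((-2 - 2*I*sqrt(2)) + 4100625/4096) = sqrt(4092433/4096 - 2*I*sqrt(2))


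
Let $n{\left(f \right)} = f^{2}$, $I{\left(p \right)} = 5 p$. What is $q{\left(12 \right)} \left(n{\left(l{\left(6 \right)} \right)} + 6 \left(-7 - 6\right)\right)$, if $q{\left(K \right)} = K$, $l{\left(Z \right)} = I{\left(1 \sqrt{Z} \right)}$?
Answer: $864$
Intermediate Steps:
$l{\left(Z \right)} = 5 \sqrt{Z}$ ($l{\left(Z \right)} = 5 \cdot 1 \sqrt{Z} = 5 \sqrt{Z}$)
$q{\left(12 \right)} \left(n{\left(l{\left(6 \right)} \right)} + 6 \left(-7 - 6\right)\right) = 12 \left(\left(5 \sqrt{6}\right)^{2} + 6 \left(-7 - 6\right)\right) = 12 \left(150 + 6 \left(-13\right)\right) = 12 \left(150 - 78\right) = 12 \cdot 72 = 864$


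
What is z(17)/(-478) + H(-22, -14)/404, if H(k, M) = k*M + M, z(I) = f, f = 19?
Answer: 16607/24139 ≈ 0.68797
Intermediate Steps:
z(I) = 19
H(k, M) = M + M*k (H(k, M) = M*k + M = M + M*k)
z(17)/(-478) + H(-22, -14)/404 = 19/(-478) - 14*(1 - 22)/404 = 19*(-1/478) - 14*(-21)*(1/404) = -19/478 + 294*(1/404) = -19/478 + 147/202 = 16607/24139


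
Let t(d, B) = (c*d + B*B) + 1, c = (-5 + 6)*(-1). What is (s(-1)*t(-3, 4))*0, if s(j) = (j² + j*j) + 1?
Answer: 0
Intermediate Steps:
c = -1 (c = 1*(-1) = -1)
s(j) = 1 + 2*j² (s(j) = (j² + j²) + 1 = 2*j² + 1 = 1 + 2*j²)
t(d, B) = 1 + B² - d (t(d, B) = (-d + B*B) + 1 = (-d + B²) + 1 = (B² - d) + 1 = 1 + B² - d)
(s(-1)*t(-3, 4))*0 = ((1 + 2*(-1)²)*(1 + 4² - 1*(-3)))*0 = ((1 + 2*1)*(1 + 16 + 3))*0 = ((1 + 2)*20)*0 = (3*20)*0 = 60*0 = 0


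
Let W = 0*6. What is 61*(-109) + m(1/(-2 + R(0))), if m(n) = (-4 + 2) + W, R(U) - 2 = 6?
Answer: -6651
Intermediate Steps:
W = 0
R(U) = 8 (R(U) = 2 + 6 = 8)
m(n) = -2 (m(n) = (-4 + 2) + 0 = -2 + 0 = -2)
61*(-109) + m(1/(-2 + R(0))) = 61*(-109) - 2 = -6649 - 2 = -6651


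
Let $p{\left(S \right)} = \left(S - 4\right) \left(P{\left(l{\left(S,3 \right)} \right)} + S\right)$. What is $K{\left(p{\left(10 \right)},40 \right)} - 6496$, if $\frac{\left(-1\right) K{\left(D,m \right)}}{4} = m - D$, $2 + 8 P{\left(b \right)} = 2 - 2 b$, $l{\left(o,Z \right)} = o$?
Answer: $-6476$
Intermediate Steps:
$P{\left(b \right)} = - \frac{b}{4}$ ($P{\left(b \right)} = - \frac{1}{4} + \frac{2 - 2 b}{8} = - \frac{1}{4} - \left(- \frac{1}{4} + \frac{b}{4}\right) = - \frac{b}{4}$)
$p{\left(S \right)} = \frac{3 S \left(-4 + S\right)}{4}$ ($p{\left(S \right)} = \left(S - 4\right) \left(- \frac{S}{4} + S\right) = \left(-4 + S\right) \frac{3 S}{4} = \frac{3 S \left(-4 + S\right)}{4}$)
$K{\left(D,m \right)} = - 4 m + 4 D$ ($K{\left(D,m \right)} = - 4 \left(m - D\right) = - 4 m + 4 D$)
$K{\left(p{\left(10 \right)},40 \right)} - 6496 = \left(\left(-4\right) 40 + 4 \cdot \frac{3}{4} \cdot 10 \left(-4 + 10\right)\right) - 6496 = \left(-160 + 4 \cdot \frac{3}{4} \cdot 10 \cdot 6\right) - 6496 = \left(-160 + 4 \cdot 45\right) - 6496 = \left(-160 + 180\right) - 6496 = 20 - 6496 = -6476$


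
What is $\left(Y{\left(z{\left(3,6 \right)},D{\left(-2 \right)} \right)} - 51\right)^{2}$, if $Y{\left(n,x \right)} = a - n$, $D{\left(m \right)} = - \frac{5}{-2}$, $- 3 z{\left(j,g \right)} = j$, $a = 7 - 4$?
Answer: $2209$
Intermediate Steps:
$a = 3$
$z{\left(j,g \right)} = - \frac{j}{3}$
$D{\left(m \right)} = \frac{5}{2}$ ($D{\left(m \right)} = \left(-5\right) \left(- \frac{1}{2}\right) = \frac{5}{2}$)
$Y{\left(n,x \right)} = 3 - n$
$\left(Y{\left(z{\left(3,6 \right)},D{\left(-2 \right)} \right)} - 51\right)^{2} = \left(\left(3 - \left(- \frac{1}{3}\right) 3\right) - 51\right)^{2} = \left(\left(3 - -1\right) - 51\right)^{2} = \left(\left(3 + 1\right) - 51\right)^{2} = \left(4 - 51\right)^{2} = \left(-47\right)^{2} = 2209$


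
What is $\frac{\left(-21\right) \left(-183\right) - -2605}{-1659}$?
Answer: $- \frac{6448}{1659} \approx -3.8867$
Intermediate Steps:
$\frac{\left(-21\right) \left(-183\right) - -2605}{-1659} = \left(3843 + 2605\right) \left(- \frac{1}{1659}\right) = 6448 \left(- \frac{1}{1659}\right) = - \frac{6448}{1659}$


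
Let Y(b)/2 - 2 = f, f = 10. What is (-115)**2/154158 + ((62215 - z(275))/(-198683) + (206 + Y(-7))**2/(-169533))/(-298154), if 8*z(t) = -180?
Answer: 1924920523323364475/22437402198336435492 ≈ 0.085791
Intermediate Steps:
z(t) = -45/2 (z(t) = (1/8)*(-180) = -45/2)
Y(b) = 24 (Y(b) = 4 + 2*10 = 4 + 20 = 24)
(-115)**2/154158 + ((62215 - z(275))/(-198683) + (206 + Y(-7))**2/(-169533))/(-298154) = (-115)**2/154158 + ((62215 - 1*(-45/2))/(-198683) + (206 + 24)**2/(-169533))/(-298154) = 13225*(1/154158) + ((62215 + 45/2)*(-1/198683) + 230**2*(-1/169533))*(-1/298154) = 13225/154158 + ((124475/2)*(-1/198683) + 52900*(-1/169533))*(-1/298154) = 13225/154158 + (-124475/397366 - 2300/7371)*(-1/298154) = 13225/154158 - 1831447025/2928984786*(-1/298154) = 13225/154158 + 1831447025/873288529885044 = 1924920523323364475/22437402198336435492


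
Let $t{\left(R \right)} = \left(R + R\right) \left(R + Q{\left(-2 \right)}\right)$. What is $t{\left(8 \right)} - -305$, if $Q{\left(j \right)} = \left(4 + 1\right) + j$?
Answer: $481$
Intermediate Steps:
$Q{\left(j \right)} = 5 + j$
$t{\left(R \right)} = 2 R \left(3 + R\right)$ ($t{\left(R \right)} = \left(R + R\right) \left(R + \left(5 - 2\right)\right) = 2 R \left(R + 3\right) = 2 R \left(3 + R\right)$)
$t{\left(8 \right)} - -305 = 2 \cdot 8 \left(3 + 8\right) - -305 = 2 \cdot 8 \cdot 11 + 305 = 176 + 305 = 481$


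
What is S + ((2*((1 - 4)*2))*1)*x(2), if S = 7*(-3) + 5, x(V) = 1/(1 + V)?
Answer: -20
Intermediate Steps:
S = -16 (S = -21 + 5 = -16)
S + ((2*((1 - 4)*2))*1)*x(2) = -16 + ((2*((1 - 4)*2))*1)/(1 + 2) = -16 + ((2*(-3*2))*1)/3 = -16 + ((2*(-6))*1)*(⅓) = -16 - 12*1*(⅓) = -16 - 12*⅓ = -16 - 4 = -20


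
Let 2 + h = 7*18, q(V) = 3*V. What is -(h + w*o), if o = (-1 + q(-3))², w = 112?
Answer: -11324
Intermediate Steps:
h = 124 (h = -2 + 7*18 = -2 + 126 = 124)
o = 100 (o = (-1 + 3*(-3))² = (-1 - 9)² = (-10)² = 100)
-(h + w*o) = -(124 + 112*100) = -(124 + 11200) = -1*11324 = -11324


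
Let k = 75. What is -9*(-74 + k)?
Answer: -9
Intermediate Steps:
-9*(-74 + k) = -9*(-74 + 75) = -9*1 = -9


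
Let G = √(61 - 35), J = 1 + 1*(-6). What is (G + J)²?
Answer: (5 - √26)² ≈ 0.0098049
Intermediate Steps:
J = -5 (J = 1 - 6 = -5)
G = √26 ≈ 5.0990
(G + J)² = (√26 - 5)² = (-5 + √26)²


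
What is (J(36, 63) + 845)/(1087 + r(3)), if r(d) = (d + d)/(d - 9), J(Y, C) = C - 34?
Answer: 437/543 ≈ 0.80479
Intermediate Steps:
J(Y, C) = -34 + C
r(d) = 2*d/(-9 + d) (r(d) = (2*d)/(-9 + d) = 2*d/(-9 + d))
(J(36, 63) + 845)/(1087 + r(3)) = ((-34 + 63) + 845)/(1087 + 2*3/(-9 + 3)) = (29 + 845)/(1087 + 2*3/(-6)) = 874/(1087 + 2*3*(-⅙)) = 874/(1087 - 1) = 874/1086 = 874*(1/1086) = 437/543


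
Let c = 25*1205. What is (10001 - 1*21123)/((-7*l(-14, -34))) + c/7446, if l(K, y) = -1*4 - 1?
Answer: -81760037/260610 ≈ -313.73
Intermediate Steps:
l(K, y) = -5 (l(K, y) = -4 - 1 = -5)
c = 30125
(10001 - 1*21123)/((-7*l(-14, -34))) + c/7446 = (10001 - 1*21123)/((-7*(-5))) + 30125/7446 = (10001 - 21123)/35 + 30125*(1/7446) = -11122*1/35 + 30125/7446 = -11122/35 + 30125/7446 = -81760037/260610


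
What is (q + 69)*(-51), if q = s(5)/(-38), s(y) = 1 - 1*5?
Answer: -66963/19 ≈ -3524.4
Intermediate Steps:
s(y) = -4 (s(y) = 1 - 5 = -4)
q = 2/19 (q = -4/(-38) = -4*(-1/38) = 2/19 ≈ 0.10526)
(q + 69)*(-51) = (2/19 + 69)*(-51) = (1313/19)*(-51) = -66963/19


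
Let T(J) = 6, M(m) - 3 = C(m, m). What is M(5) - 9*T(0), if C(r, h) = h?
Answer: -46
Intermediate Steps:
M(m) = 3 + m
M(5) - 9*T(0) = (3 + 5) - 9*6 = 8 - 54 = -46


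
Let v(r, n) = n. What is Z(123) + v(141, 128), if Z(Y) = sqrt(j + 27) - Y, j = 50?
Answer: 5 + sqrt(77) ≈ 13.775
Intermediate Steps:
Z(Y) = sqrt(77) - Y (Z(Y) = sqrt(50 + 27) - Y = sqrt(77) - Y)
Z(123) + v(141, 128) = (sqrt(77) - 1*123) + 128 = (sqrt(77) - 123) + 128 = (-123 + sqrt(77)) + 128 = 5 + sqrt(77)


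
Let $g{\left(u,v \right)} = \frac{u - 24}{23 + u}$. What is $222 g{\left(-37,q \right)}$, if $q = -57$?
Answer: $\frac{6771}{7} \approx 967.29$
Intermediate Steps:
$g{\left(u,v \right)} = \frac{-24 + u}{23 + u}$
$222 g{\left(-37,q \right)} = 222 \frac{-24 - 37}{23 - 37} = 222 \frac{1}{-14} \left(-61\right) = 222 \left(\left(- \frac{1}{14}\right) \left(-61\right)\right) = 222 \cdot \frac{61}{14} = \frac{6771}{7}$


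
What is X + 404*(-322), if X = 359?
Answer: -129729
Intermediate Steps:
X + 404*(-322) = 359 + 404*(-322) = 359 - 130088 = -129729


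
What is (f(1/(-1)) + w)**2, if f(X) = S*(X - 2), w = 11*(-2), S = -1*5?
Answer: 49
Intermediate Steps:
S = -5
w = -22
f(X) = 10 - 5*X (f(X) = -5*(X - 2) = -5*(-2 + X) = 10 - 5*X)
(f(1/(-1)) + w)**2 = ((10 - 5/(-1)) - 22)**2 = ((10 - 5*(-1)) - 22)**2 = ((10 + 5) - 22)**2 = (15 - 22)**2 = (-7)**2 = 49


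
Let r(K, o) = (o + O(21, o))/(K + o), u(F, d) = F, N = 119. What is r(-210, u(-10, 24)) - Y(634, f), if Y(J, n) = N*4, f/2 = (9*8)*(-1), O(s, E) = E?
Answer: -5235/11 ≈ -475.91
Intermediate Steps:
r(K, o) = 2*o/(K + o) (r(K, o) = (o + o)/(K + o) = (2*o)/(K + o) = 2*o/(K + o))
f = -144 (f = 2*((9*8)*(-1)) = 2*(72*(-1)) = 2*(-72) = -144)
Y(J, n) = 476 (Y(J, n) = 119*4 = 476)
r(-210, u(-10, 24)) - Y(634, f) = 2*(-10)/(-210 - 10) - 1*476 = 2*(-10)/(-220) - 476 = 2*(-10)*(-1/220) - 476 = 1/11 - 476 = -5235/11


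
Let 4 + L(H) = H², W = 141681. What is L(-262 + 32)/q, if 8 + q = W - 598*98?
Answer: 52896/83069 ≈ 0.63677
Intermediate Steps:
q = 83069 (q = -8 + (141681 - 598*98) = -8 + (141681 - 58604) = -8 + 83077 = 83069)
L(H) = -4 + H²
L(-262 + 32)/q = (-4 + (-262 + 32)²)/83069 = (-4 + (-230)²)*(1/83069) = (-4 + 52900)*(1/83069) = 52896*(1/83069) = 52896/83069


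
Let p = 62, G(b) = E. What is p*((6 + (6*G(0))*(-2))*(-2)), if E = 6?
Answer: 8184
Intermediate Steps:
G(b) = 6
p*((6 + (6*G(0))*(-2))*(-2)) = 62*((6 + (6*6)*(-2))*(-2)) = 62*((6 + 36*(-2))*(-2)) = 62*((6 - 72)*(-2)) = 62*(-66*(-2)) = 62*132 = 8184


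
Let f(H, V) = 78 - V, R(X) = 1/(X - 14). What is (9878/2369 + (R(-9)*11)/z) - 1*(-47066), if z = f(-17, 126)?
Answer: 5352444269/113712 ≈ 47070.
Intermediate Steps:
R(X) = 1/(-14 + X)
z = -48 (z = 78 - 1*126 = 78 - 126 = -48)
(9878/2369 + (R(-9)*11)/z) - 1*(-47066) = (9878/2369 + (11/(-14 - 9))/(-48)) - 1*(-47066) = (9878*(1/2369) + (11/(-23))*(-1/48)) + 47066 = (9878/2369 - 1/23*11*(-1/48)) + 47066 = (9878/2369 - 11/23*(-1/48)) + 47066 = (9878/2369 + 11/1104) + 47066 = 475277/113712 + 47066 = 5352444269/113712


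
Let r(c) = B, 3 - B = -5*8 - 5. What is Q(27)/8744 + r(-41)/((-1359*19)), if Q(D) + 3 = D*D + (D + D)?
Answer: 1643389/18814902 ≈ 0.087345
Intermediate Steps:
B = 48 (B = 3 - (-5*8 - 5) = 3 - (-40 - 5) = 3 - 1*(-45) = 3 + 45 = 48)
r(c) = 48
Q(D) = -3 + D**2 + 2*D (Q(D) = -3 + (D*D + (D + D)) = -3 + (D**2 + 2*D) = -3 + D**2 + 2*D)
Q(27)/8744 + r(-41)/((-1359*19)) = (-3 + 27**2 + 2*27)/8744 + 48/((-1359*19)) = (-3 + 729 + 54)*(1/8744) + 48/(-25821) = 780*(1/8744) + 48*(-1/25821) = 195/2186 - 16/8607 = 1643389/18814902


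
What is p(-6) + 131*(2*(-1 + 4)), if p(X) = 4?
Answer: 790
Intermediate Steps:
p(-6) + 131*(2*(-1 + 4)) = 4 + 131*(2*(-1 + 4)) = 4 + 131*(2*3) = 4 + 131*6 = 4 + 786 = 790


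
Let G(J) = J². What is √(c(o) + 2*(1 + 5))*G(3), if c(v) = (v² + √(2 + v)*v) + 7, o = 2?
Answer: 27*√3 ≈ 46.765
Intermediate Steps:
c(v) = 7 + v² + v*√(2 + v) (c(v) = (v² + v*√(2 + v)) + 7 = 7 + v² + v*√(2 + v))
√(c(o) + 2*(1 + 5))*G(3) = √((7 + 2² + 2*√(2 + 2)) + 2*(1 + 5))*3² = √((7 + 4 + 2*√4) + 2*6)*9 = √((7 + 4 + 2*2) + 12)*9 = √((7 + 4 + 4) + 12)*9 = √(15 + 12)*9 = √27*9 = (3*√3)*9 = 27*√3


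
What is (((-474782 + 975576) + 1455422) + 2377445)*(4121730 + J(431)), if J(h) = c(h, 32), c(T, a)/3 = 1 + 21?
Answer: 17862466575156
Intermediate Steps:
c(T, a) = 66 (c(T, a) = 3*(1 + 21) = 3*22 = 66)
J(h) = 66
(((-474782 + 975576) + 1455422) + 2377445)*(4121730 + J(431)) = (((-474782 + 975576) + 1455422) + 2377445)*(4121730 + 66) = ((500794 + 1455422) + 2377445)*4121796 = (1956216 + 2377445)*4121796 = 4333661*4121796 = 17862466575156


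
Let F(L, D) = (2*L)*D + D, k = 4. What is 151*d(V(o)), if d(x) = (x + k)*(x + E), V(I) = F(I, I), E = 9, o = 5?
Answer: 570176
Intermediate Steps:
F(L, D) = D + 2*D*L (F(L, D) = 2*D*L + D = D + 2*D*L)
V(I) = I*(1 + 2*I)
d(x) = (4 + x)*(9 + x) (d(x) = (x + 4)*(x + 9) = (4 + x)*(9 + x))
151*d(V(o)) = 151*(36 + (5*(1 + 2*5))**2 + 13*(5*(1 + 2*5))) = 151*(36 + (5*(1 + 10))**2 + 13*(5*(1 + 10))) = 151*(36 + (5*11)**2 + 13*(5*11)) = 151*(36 + 55**2 + 13*55) = 151*(36 + 3025 + 715) = 151*3776 = 570176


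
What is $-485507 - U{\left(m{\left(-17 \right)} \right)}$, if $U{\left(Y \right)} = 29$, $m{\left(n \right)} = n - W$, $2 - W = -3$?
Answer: $-485536$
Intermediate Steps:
$W = 5$ ($W = 2 - -3 = 2 + 3 = 5$)
$m{\left(n \right)} = -5 + n$ ($m{\left(n \right)} = n - 5 = -5 + n$)
$-485507 - U{\left(m{\left(-17 \right)} \right)} = -485507 - 29 = -485536$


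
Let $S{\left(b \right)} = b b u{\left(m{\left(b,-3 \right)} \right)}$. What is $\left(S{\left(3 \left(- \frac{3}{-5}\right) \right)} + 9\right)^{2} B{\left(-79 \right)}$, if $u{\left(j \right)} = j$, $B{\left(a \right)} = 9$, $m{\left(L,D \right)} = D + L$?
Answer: $\frac{3674889}{15625} \approx 235.19$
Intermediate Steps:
$S{\left(b \right)} = b^{2} \left(-3 + b\right)$ ($S{\left(b \right)} = b b \left(-3 + b\right) = b^{2} \left(-3 + b\right)$)
$\left(S{\left(3 \left(- \frac{3}{-5}\right) \right)} + 9\right)^{2} B{\left(-79 \right)} = \left(\left(3 \left(- \frac{3}{-5}\right)\right)^{2} \left(-3 + 3 \left(- \frac{3}{-5}\right)\right) + 9\right)^{2} \cdot 9 = \left(\left(3 \left(\left(-3\right) \left(- \frac{1}{5}\right)\right)\right)^{2} \left(-3 + 3 \left(\left(-3\right) \left(- \frac{1}{5}\right)\right)\right) + 9\right)^{2} \cdot 9 = \left(\left(3 \cdot \frac{3}{5}\right)^{2} \left(-3 + 3 \cdot \frac{3}{5}\right) + 9\right)^{2} \cdot 9 = \left(\left(\frac{9}{5}\right)^{2} \left(-3 + \frac{9}{5}\right) + 9\right)^{2} \cdot 9 = \left(\frac{81}{25} \left(- \frac{6}{5}\right) + 9\right)^{2} \cdot 9 = \left(- \frac{486}{125} + 9\right)^{2} \cdot 9 = \left(\frac{639}{125}\right)^{2} \cdot 9 = \frac{408321}{15625} \cdot 9 = \frac{3674889}{15625}$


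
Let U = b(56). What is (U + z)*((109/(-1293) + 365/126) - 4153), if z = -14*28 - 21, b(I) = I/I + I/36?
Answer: 416277009607/244377 ≈ 1.7034e+6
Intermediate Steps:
b(I) = 1 + I/36 (b(I) = 1 + I*(1/36) = 1 + I/36)
U = 23/9 (U = 1 + (1/36)*56 = 1 + 14/9 = 23/9 ≈ 2.5556)
z = -413 (z = -392 - 21 = -413)
(U + z)*((109/(-1293) + 365/126) - 4153) = (23/9 - 413)*((109/(-1293) + 365/126) - 4153) = -3694*((109*(-1/1293) + 365*(1/126)) - 4153)/9 = -3694*((-109/1293 + 365/126) - 4153)/9 = -3694*(152737/54306 - 4153)/9 = -3694/9*(-225380081/54306) = 416277009607/244377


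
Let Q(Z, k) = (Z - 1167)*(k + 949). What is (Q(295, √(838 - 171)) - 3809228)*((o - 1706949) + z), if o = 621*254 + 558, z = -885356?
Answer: 11285924381828 + 2122459336*√667 ≈ 1.1341e+13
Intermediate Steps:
o = 158292 (o = 157734 + 558 = 158292)
Q(Z, k) = (-1167 + Z)*(949 + k)
(Q(295, √(838 - 171)) - 3809228)*((o - 1706949) + z) = ((-1107483 - 1167*√(838 - 171) + 949*295 + 295*√(838 - 171)) - 3809228)*((158292 - 1706949) - 885356) = ((-1107483 - 1167*√667 + 279955 + 295*√667) - 3809228)*(-1548657 - 885356) = ((-827528 - 872*√667) - 3809228)*(-2434013) = (-4636756 - 872*√667)*(-2434013) = 11285924381828 + 2122459336*√667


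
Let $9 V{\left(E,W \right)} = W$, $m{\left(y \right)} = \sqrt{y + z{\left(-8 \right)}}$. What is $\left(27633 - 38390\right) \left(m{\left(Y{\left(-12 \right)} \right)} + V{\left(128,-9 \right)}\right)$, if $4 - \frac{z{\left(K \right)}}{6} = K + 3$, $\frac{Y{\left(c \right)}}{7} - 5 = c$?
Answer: $10757 - 10757 \sqrt{5} \approx -13296.0$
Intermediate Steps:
$Y{\left(c \right)} = 35 + 7 c$
$z{\left(K \right)} = 6 - 6 K$ ($z{\left(K \right)} = 24 - 6 \left(K + 3\right) = 24 - 6 \left(3 + K\right) = 24 - \left(18 + 6 K\right) = 6 - 6 K$)
$m{\left(y \right)} = \sqrt{54 + y}$ ($m{\left(y \right)} = \sqrt{y + \left(6 - -48\right)} = \sqrt{y + \left(6 + 48\right)} = \sqrt{y + 54} = \sqrt{54 + y}$)
$V{\left(E,W \right)} = \frac{W}{9}$
$\left(27633 - 38390\right) \left(m{\left(Y{\left(-12 \right)} \right)} + V{\left(128,-9 \right)}\right) = \left(27633 - 38390\right) \left(\sqrt{54 + \left(35 + 7 \left(-12\right)\right)} + \frac{1}{9} \left(-9\right)\right) = - 10757 \left(\sqrt{54 + \left(35 - 84\right)} - 1\right) = - 10757 \left(\sqrt{54 - 49} - 1\right) = - 10757 \left(\sqrt{5} - 1\right) = - 10757 \left(-1 + \sqrt{5}\right) = 10757 - 10757 \sqrt{5}$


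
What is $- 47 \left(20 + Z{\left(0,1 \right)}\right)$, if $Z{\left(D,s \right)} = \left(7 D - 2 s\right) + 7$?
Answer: $-1175$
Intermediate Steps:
$Z{\left(D,s \right)} = 7 - 2 s + 7 D$ ($Z{\left(D,s \right)} = \left(- 2 s + 7 D\right) + 7 = 7 - 2 s + 7 D$)
$- 47 \left(20 + Z{\left(0,1 \right)}\right) = - 47 \left(20 + \left(7 - 2 + 7 \cdot 0\right)\right) = - 47 \left(20 + \left(7 - 2 + 0\right)\right) = - 47 \left(20 + 5\right) = - 47 \cdot 25 = \left(-1\right) 1175 = -1175$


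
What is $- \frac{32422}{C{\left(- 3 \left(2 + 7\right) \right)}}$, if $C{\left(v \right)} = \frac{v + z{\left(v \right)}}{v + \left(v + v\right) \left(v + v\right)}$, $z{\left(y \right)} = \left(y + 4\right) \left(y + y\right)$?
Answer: $- \frac{3469154}{45} \approx -77092.0$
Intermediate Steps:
$z{\left(y \right)} = 2 y \left(4 + y\right)$ ($z{\left(y \right)} = \left(4 + y\right) 2 y = 2 y \left(4 + y\right)$)
$C{\left(v \right)} = \frac{v + 2 v \left(4 + v\right)}{v + 4 v^{2}}$ ($C{\left(v \right)} = \frac{v + 2 v \left(4 + v\right)}{v + \left(v + v\right) \left(v + v\right)} = \frac{v + 2 v \left(4 + v\right)}{v + 2 v 2 v} = \frac{v + 2 v \left(4 + v\right)}{v + 4 v^{2}}$)
$- \frac{32422}{C{\left(- 3 \left(2 + 7\right) \right)}} = - \frac{32422}{\frac{1}{1 + 4 \left(- 3 \left(2 + 7\right)\right)} \left(9 + 2 \left(- 3 \left(2 + 7\right)\right)\right)} = - \frac{32422}{\frac{1}{1 + 4 \left(\left(-3\right) 9\right)} \left(9 + 2 \left(\left(-3\right) 9\right)\right)} = - \frac{32422}{\frac{1}{1 + 4 \left(-27\right)} \left(9 + 2 \left(-27\right)\right)} = - \frac{32422}{\frac{1}{1 - 108} \left(9 - 54\right)} = - \frac{32422}{\frac{1}{-107} \left(-45\right)} = - \frac{32422}{\left(- \frac{1}{107}\right) \left(-45\right)} = - \frac{32422}{\frac{45}{107}} = \left(-32422\right) \frac{107}{45} = - \frac{3469154}{45}$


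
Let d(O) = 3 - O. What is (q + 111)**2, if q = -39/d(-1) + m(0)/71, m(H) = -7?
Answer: 825240529/80656 ≈ 10232.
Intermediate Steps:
q = -2797/284 (q = -39/(3 - 1*(-1)) - 7/71 = -39/(3 + 1) - 7*1/71 = -39/4 - 7/71 = -2797/284 ≈ -9.8486)
(q + 111)**2 = (-2797/284 + 111)**2 = (28727/284)**2 = 825240529/80656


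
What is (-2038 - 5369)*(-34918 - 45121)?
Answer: 592848873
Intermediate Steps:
(-2038 - 5369)*(-34918 - 45121) = -7407*(-80039) = 592848873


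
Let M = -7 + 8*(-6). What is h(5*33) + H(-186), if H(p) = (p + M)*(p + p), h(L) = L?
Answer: 89817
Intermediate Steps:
M = -55 (M = -7 - 48 = -55)
H(p) = 2*p*(-55 + p) (H(p) = (p - 55)*(p + p) = (-55 + p)*(2*p) = 2*p*(-55 + p))
h(5*33) + H(-186) = 5*33 + 2*(-186)*(-55 - 186) = 165 + 2*(-186)*(-241) = 165 + 89652 = 89817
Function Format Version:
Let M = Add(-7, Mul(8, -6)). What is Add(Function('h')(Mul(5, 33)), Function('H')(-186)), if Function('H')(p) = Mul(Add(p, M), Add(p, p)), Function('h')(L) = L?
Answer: 89817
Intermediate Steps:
M = -55 (M = Add(-7, -48) = -55)
Function('H')(p) = Mul(2, p, Add(-55, p)) (Function('H')(p) = Mul(Add(p, -55), Add(p, p)) = Mul(Add(-55, p), Mul(2, p)) = Mul(2, p, Add(-55, p)))
Add(Function('h')(Mul(5, 33)), Function('H')(-186)) = Add(Mul(5, 33), Mul(2, -186, Add(-55, -186))) = Add(165, Mul(2, -186, -241)) = Add(165, 89652) = 89817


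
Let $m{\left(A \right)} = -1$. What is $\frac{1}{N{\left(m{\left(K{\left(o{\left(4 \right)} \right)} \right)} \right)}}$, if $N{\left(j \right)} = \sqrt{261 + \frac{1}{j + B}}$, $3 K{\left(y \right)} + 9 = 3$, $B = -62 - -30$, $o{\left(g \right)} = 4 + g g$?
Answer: $\frac{\sqrt{71049}}{4306} \approx 0.061902$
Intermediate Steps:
$o{\left(g \right)} = 4 + g^{2}$
$B = -32$ ($B = -62 + 30 = -32$)
$K{\left(y \right)} = -2$ ($K{\left(y \right)} = -3 + \frac{1}{3} \cdot 3 = -3 + 1 = -2$)
$N{\left(j \right)} = \sqrt{261 + \frac{1}{-32 + j}}$ ($N{\left(j \right)} = \sqrt{261 + \frac{1}{j - 32}} = \sqrt{261 + \frac{1}{-32 + j}}$)
$\frac{1}{N{\left(m{\left(K{\left(o{\left(4 \right)} \right)} \right)} \right)}} = \frac{1}{\sqrt{\frac{-8351 + 261 \left(-1\right)}{-32 - 1}}} = \frac{1}{\sqrt{\frac{-8351 - 261}{-33}}} = \frac{1}{\sqrt{\left(- \frac{1}{33}\right) \left(-8612\right)}} = \frac{1}{\sqrt{\frac{8612}{33}}} = \frac{1}{\frac{2}{33} \sqrt{71049}} = \frac{\sqrt{71049}}{4306}$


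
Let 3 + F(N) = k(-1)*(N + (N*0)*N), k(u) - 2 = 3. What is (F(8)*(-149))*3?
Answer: -16539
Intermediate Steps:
k(u) = 5 (k(u) = 2 + 3 = 5)
F(N) = -3 + 5*N (F(N) = -3 + 5*(N + (N*0)*N) = -3 + 5*(N + 0*N) = -3 + 5*(N + 0) = -3 + 5*N)
(F(8)*(-149))*3 = ((-3 + 5*8)*(-149))*3 = ((-3 + 40)*(-149))*3 = (37*(-149))*3 = -5513*3 = -16539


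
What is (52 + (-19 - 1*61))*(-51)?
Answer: 1428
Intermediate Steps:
(52 + (-19 - 1*61))*(-51) = (52 + (-19 - 61))*(-51) = (52 - 80)*(-51) = -28*(-51) = 1428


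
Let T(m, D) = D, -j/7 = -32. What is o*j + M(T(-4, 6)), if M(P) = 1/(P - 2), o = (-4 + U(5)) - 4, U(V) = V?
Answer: -2687/4 ≈ -671.75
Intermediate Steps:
j = 224 (j = -7*(-32) = 224)
o = -3 (o = (-4 + 5) - 4 = 1 - 4 = -3)
M(P) = 1/(-2 + P)
o*j + M(T(-4, 6)) = -3*224 + 1/(-2 + 6) = -672 + 1/4 = -672 + ¼ = -2687/4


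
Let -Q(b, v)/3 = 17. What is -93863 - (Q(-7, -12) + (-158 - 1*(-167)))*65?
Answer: -91133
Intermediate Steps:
Q(b, v) = -51 (Q(b, v) = -3*17 = -51)
-93863 - (Q(-7, -12) + (-158 - 1*(-167)))*65 = -93863 - (-51 + (-158 - 1*(-167)))*65 = -93863 - (-51 + (-158 + 167))*65 = -93863 - (-51 + 9)*65 = -93863 - (-42)*65 = -93863 - 1*(-2730) = -93863 + 2730 = -91133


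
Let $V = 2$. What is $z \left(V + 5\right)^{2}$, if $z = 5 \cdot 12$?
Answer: $2940$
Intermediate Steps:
$z = 60$
$z \left(V + 5\right)^{2} = 60 \left(2 + 5\right)^{2} = 60 \cdot 7^{2} = 60 \cdot 49 = 2940$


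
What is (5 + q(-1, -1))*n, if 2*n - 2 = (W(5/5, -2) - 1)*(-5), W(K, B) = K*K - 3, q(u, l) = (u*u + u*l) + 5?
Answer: 102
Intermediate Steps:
q(u, l) = 5 + u² + l*u (q(u, l) = (u² + l*u) + 5 = 5 + u² + l*u)
W(K, B) = -3 + K² (W(K, B) = K² - 3 = -3 + K²)
n = 17/2 (n = 1 + (((-3 + (5/5)²) - 1)*(-5))/2 = 1 + (((-3 + (5*(⅕))²) - 1)*(-5))/2 = 1 + (((-3 + 1²) - 1)*(-5))/2 = 1 + (((-3 + 1) - 1)*(-5))/2 = 1 + ((-2 - 1)*(-5))/2 = 1 + (-3*(-5))/2 = 1 + (½)*15 = 1 + 15/2 = 17/2 ≈ 8.5000)
(5 + q(-1, -1))*n = (5 + (5 + (-1)² - 1*(-1)))*(17/2) = (5 + (5 + 1 + 1))*(17/2) = (5 + 7)*(17/2) = 12*(17/2) = 102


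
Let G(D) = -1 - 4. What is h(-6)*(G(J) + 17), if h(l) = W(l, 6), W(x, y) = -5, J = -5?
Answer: -60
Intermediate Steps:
h(l) = -5
G(D) = -5
h(-6)*(G(J) + 17) = -5*(-5 + 17) = -5*12 = -60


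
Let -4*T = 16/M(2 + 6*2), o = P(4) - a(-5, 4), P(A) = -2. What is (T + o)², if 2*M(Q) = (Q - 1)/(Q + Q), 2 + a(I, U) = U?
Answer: 76176/169 ≈ 450.75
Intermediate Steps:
a(I, U) = -2 + U
M(Q) = (-1 + Q)/(4*Q) (M(Q) = ((Q - 1)/(Q + Q))/2 = ((-1 + Q)/((2*Q)))/2 = ((-1 + Q)*(1/(2*Q)))/2 = ((-1 + Q)/(2*Q))/2 = (-1 + Q)/(4*Q))
o = -4 (o = -2 - (-2 + 4) = -2 - 1*2 = -2 - 2 = -4)
T = -224/13 (T = -4/((-1 + (2 + 6*2))/(4*(2 + 6*2))) = -4/((-1 + (2 + 12))/(4*(2 + 12))) = -4/((¼)*(-1 + 14)/14) = -4/((¼)*(1/14)*13) = -4/13/56 = -4*56/13 = -¼*896/13 = -224/13 ≈ -17.231)
(T + o)² = (-224/13 - 4)² = (-276/13)² = 76176/169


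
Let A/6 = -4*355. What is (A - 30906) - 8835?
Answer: -48261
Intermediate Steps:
A = -8520 (A = 6*(-4*355) = 6*(-1420) = -8520)
(A - 30906) - 8835 = (-8520 - 30906) - 8835 = -39426 - 8835 = -48261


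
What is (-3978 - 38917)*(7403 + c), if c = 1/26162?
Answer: -8307787225865/26162 ≈ -3.1755e+8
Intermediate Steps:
c = 1/26162 ≈ 3.8223e-5
(-3978 - 38917)*(7403 + c) = (-3978 - 38917)*(7403 + 1/26162) = -42895*193677287/26162 = -8307787225865/26162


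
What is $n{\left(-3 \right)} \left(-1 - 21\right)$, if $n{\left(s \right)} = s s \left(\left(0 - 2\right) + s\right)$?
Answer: $990$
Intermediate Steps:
$n{\left(s \right)} = s^{2} \left(-2 + s\right)$
$n{\left(-3 \right)} \left(-1 - 21\right) = \left(-3\right)^{2} \left(-2 - 3\right) \left(-1 - 21\right) = 9 \left(-5\right) \left(-22\right) = \left(-45\right) \left(-22\right) = 990$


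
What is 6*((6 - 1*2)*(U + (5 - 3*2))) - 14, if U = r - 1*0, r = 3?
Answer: 34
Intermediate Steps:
U = 3 (U = 3 - 1*0 = 3 + 0 = 3)
6*((6 - 1*2)*(U + (5 - 3*2))) - 14 = 6*((6 - 1*2)*(3 + (5 - 3*2))) - 14 = 6*((6 - 2)*(3 + (5 - 6))) - 14 = 6*(4*(3 - 1)) - 14 = 6*(4*2) - 14 = 6*8 - 14 = 48 - 14 = 34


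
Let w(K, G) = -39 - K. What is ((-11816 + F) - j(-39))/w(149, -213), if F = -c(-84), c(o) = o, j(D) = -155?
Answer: 11577/188 ≈ 61.580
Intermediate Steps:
F = 84 (F = -1*(-84) = 84)
((-11816 + F) - j(-39))/w(149, -213) = ((-11816 + 84) - 1*(-155))/(-39 - 1*149) = (-11732 + 155)/(-39 - 149) = -11577/(-188) = -11577*(-1/188) = 11577/188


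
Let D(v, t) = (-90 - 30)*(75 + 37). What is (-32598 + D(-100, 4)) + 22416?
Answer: -23622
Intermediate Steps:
D(v, t) = -13440 (D(v, t) = -120*112 = -13440)
(-32598 + D(-100, 4)) + 22416 = (-32598 - 13440) + 22416 = -46038 + 22416 = -23622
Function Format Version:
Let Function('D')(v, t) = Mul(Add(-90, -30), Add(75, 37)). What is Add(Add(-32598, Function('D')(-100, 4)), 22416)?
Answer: -23622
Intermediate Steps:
Function('D')(v, t) = -13440 (Function('D')(v, t) = Mul(-120, 112) = -13440)
Add(Add(-32598, Function('D')(-100, 4)), 22416) = Add(Add(-32598, -13440), 22416) = Add(-46038, 22416) = -23622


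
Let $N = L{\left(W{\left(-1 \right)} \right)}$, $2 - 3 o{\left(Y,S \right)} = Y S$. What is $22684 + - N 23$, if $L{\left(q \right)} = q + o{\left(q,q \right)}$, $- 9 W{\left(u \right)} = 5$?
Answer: $\frac{5512166}{243} \approx 22684.0$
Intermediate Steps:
$W{\left(u \right)} = - \frac{5}{9}$ ($W{\left(u \right)} = \left(- \frac{1}{9}\right) 5 = - \frac{5}{9}$)
$o{\left(Y,S \right)} = \frac{2}{3} - \frac{S Y}{3}$ ($o{\left(Y,S \right)} = \frac{2}{3} - \frac{Y S}{3} = \frac{2}{3} - \frac{S Y}{3}$)
$L{\left(q \right)} = \frac{2}{3} + q - \frac{q^{2}}{3}$ ($L{\left(q \right)} = q - \left(- \frac{2}{3} + \frac{q q}{3}\right) = q - \left(- \frac{2}{3} + \frac{q^{2}}{3}\right) = \frac{2}{3} + q - \frac{q^{2}}{3}$)
$N = \frac{2}{243}$ ($N = \frac{2}{3} - \frac{5}{9} - \frac{\left(- \frac{5}{9}\right)^{2}}{3} = \frac{2}{3} - \frac{5}{9} - \frac{25}{243} = \frac{2}{243} \approx 0.0082304$)
$22684 + - N 23 = 22684 + \left(-1\right) \frac{2}{243} \cdot 23 = 22684 - \frac{46}{243} = \frac{5512166}{243}$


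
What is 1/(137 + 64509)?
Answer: 1/64646 ≈ 1.5469e-5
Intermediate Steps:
1/(137 + 64509) = 1/64646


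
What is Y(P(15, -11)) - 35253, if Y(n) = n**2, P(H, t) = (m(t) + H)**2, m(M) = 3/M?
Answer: 172608363/14641 ≈ 11789.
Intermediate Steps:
P(H, t) = (H + 3/t)**2 (P(H, t) = (3/t + H)**2 = (H + 3/t)**2)
Y(P(15, -11)) - 35253 = ((3 + 15*(-11))**2/(-11)**2)**2 - 35253 = ((3 - 165)**2/121)**2 - 35253 = ((1/121)*(-162)**2)**2 - 35253 = ((1/121)*26244)**2 - 35253 = (26244/121)**2 - 35253 = 688747536/14641 - 35253 = 172608363/14641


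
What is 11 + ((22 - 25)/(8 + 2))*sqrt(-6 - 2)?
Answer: 11 - 3*I*sqrt(2)/5 ≈ 11.0 - 0.84853*I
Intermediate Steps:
11 + ((22 - 25)/(8 + 2))*sqrt(-6 - 2) = 11 + (-3/10)*sqrt(-8) = 11 + (-3*1/10)*(2*I*sqrt(2)) = 11 - 3*I*sqrt(2)/5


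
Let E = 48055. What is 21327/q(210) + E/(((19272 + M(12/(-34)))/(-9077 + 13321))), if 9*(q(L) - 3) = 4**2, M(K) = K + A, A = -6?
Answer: 7569589486/502971 ≈ 15050.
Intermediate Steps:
M(K) = -6 + K (M(K) = K - 6 = -6 + K)
q(L) = 43/9 (q(L) = 3 + (1/9)*4**2 = 3 + (1/9)*16 = 3 + 16/9 = 43/9)
21327/q(210) + E/(((19272 + M(12/(-34)))/(-9077 + 13321))) = 21327/(43/9) + 48055/(((19272 + (-6 + 12/(-34)))/(-9077 + 13321))) = 21327*(9/43) + 48055/(((19272 + (-6 + 12*(-1/34)))/4244)) = 191943/43 + 48055/(((19272 + (-6 - 6/17))*(1/4244))) = 191943/43 + 48055/(((19272 - 108/17)*(1/4244))) = 191943/43 + 48055/(((327516/17)*(1/4244))) = 191943/43 + 48055/(81879/18037) = 191943/43 + 48055*(18037/81879) = 191943/43 + 123824005/11697 = 7569589486/502971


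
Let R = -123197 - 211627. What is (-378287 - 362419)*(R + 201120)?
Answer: 99035355024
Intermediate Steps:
R = -334824
(-378287 - 362419)*(R + 201120) = (-378287 - 362419)*(-334824 + 201120) = -740706*(-133704) = 99035355024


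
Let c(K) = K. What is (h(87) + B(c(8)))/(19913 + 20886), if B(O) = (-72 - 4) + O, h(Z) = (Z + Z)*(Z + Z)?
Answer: 30208/40799 ≈ 0.74041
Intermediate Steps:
h(Z) = 4*Z**2 (h(Z) = (2*Z)*(2*Z) = 4*Z**2)
B(O) = -76 + O
(h(87) + B(c(8)))/(19913 + 20886) = (4*87**2 + (-76 + 8))/(19913 + 20886) = (4*7569 - 68)/40799 = (30276 - 68)*(1/40799) = 30208*(1/40799) = 30208/40799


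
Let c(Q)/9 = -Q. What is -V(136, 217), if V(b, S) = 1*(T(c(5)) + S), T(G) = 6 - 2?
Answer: -221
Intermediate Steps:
c(Q) = -9*Q (c(Q) = 9*(-Q) = -9*Q)
T(G) = 4
V(b, S) = 4 + S (V(b, S) = 1*(4 + S) = 4 + S)
-V(136, 217) = -(4 + 217) = -1*221 = -221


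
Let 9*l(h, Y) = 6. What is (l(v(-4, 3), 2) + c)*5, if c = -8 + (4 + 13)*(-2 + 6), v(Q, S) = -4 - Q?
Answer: 910/3 ≈ 303.33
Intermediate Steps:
l(h, Y) = ⅔ (l(h, Y) = (⅑)*6 = ⅔)
c = 60 (c = -8 + 17*4 = -8 + 68 = 60)
(l(v(-4, 3), 2) + c)*5 = (⅔ + 60)*5 = (182/3)*5 = 910/3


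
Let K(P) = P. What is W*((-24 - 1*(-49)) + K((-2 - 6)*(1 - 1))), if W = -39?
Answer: -975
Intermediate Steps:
W*((-24 - 1*(-49)) + K((-2 - 6)*(1 - 1))) = -39*((-24 - 1*(-49)) + (-2 - 6)*(1 - 1)) = -39*((-24 + 49) - 8*0) = -39*(25 + 0) = -39*25 = -975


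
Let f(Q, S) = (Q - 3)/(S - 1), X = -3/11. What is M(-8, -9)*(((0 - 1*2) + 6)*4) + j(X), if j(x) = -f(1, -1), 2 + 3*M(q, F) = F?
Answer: -179/3 ≈ -59.667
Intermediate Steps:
M(q, F) = -⅔ + F/3
X = -3/11 (X = -3*1/11 = -3/11 ≈ -0.27273)
f(Q, S) = (-3 + Q)/(-1 + S)
j(x) = -1 (j(x) = -(-3 + 1)/(-1 - 1) = -(-2)/(-2) = -(-1)*(-2)/2 = -1*1 = -1)
M(-8, -9)*(((0 - 1*2) + 6)*4) + j(X) = (-⅔ + (⅓)*(-9))*(((0 - 1*2) + 6)*4) - 1 = (-⅔ - 3)*(((0 - 2) + 6)*4) - 1 = -11*(-2 + 6)*4/3 - 1 = -44*4/3 - 1 = -11/3*16 - 1 = -176/3 - 1 = -179/3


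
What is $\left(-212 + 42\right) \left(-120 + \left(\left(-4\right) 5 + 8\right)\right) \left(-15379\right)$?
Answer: $-345104760$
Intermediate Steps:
$\left(-212 + 42\right) \left(-120 + \left(\left(-4\right) 5 + 8\right)\right) \left(-15379\right) = - 170 \left(-120 + \left(-20 + 8\right)\right) \left(-15379\right) = - 170 \left(-120 - 12\right) \left(-15379\right) = \left(-170\right) \left(-132\right) \left(-15379\right) = 22440 \left(-15379\right) = -345104760$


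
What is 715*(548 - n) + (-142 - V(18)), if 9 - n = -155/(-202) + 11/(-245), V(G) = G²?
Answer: 3815040941/9898 ≈ 3.8544e+5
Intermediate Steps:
n = 409657/49490 (n = 9 - (-155/(-202) + 11/(-245)) = 9 - (-155*(-1/202) + 11*(-1/245)) = 9 - (155/202 - 11/245) = 9 - 1*35753/49490 = 9 - 35753/49490 = 409657/49490 ≈ 8.2776)
715*(548 - n) + (-142 - V(18)) = 715*(548 - 1*409657/49490) + (-142 - 1*18²) = 715*(548 - 409657/49490) + (-142 - 1*324) = 715*(26710863/49490) + (-142 - 324) = 3819653409/9898 - 466 = 3815040941/9898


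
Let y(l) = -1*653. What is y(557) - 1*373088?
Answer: -373741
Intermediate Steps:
y(l) = -653
y(557) - 1*373088 = -653 - 1*373088 = -653 - 373088 = -373741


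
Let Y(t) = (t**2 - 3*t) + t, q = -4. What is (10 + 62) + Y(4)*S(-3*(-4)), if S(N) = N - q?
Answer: 200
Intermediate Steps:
Y(t) = t**2 - 2*t
S(N) = 4 + N (S(N) = N - 1*(-4) = N + 4 = 4 + N)
(10 + 62) + Y(4)*S(-3*(-4)) = (10 + 62) + (4*(-2 + 4))*(4 - 3*(-4)) = 72 + (4*2)*(4 + 12) = 72 + 8*16 = 72 + 128 = 200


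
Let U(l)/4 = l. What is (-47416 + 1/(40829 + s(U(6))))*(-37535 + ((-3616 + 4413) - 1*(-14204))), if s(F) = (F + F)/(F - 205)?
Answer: 7896010208553490/7390001 ≈ 1.0685e+9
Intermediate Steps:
U(l) = 4*l
s(F) = 2*F/(-205 + F) (s(F) = (2*F)/(-205 + F) = 2*F/(-205 + F))
(-47416 + 1/(40829 + s(U(6))))*(-37535 + ((-3616 + 4413) - 1*(-14204))) = (-47416 + 1/(40829 + 2*(4*6)/(-205 + 4*6)))*(-37535 + ((-3616 + 4413) - 1*(-14204))) = (-47416 + 1/(40829 + 2*24/(-205 + 24)))*(-37535 + (797 + 14204)) = (-47416 + 1/(40829 + 2*24/(-181)))*(-37535 + 15001) = (-47416 + 1/(40829 + 2*24*(-1/181)))*(-22534) = (-47416 + 1/(40829 - 48/181))*(-22534) = (-47416 + 1/(7390001/181))*(-22534) = (-47416 + 181/7390001)*(-22534) = -350404287235/7390001*(-22534) = 7896010208553490/7390001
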